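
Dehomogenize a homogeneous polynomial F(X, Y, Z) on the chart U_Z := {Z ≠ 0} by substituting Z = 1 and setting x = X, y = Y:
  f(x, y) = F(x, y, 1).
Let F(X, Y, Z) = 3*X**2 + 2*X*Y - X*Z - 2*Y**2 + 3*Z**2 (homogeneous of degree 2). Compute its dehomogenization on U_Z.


f(x, y) = 3*x**2 + 2*x*y - x - 2*y**2 + 3

On U_Z we set Z = 1. Each monomial c·X^i·Y^j·Z^k in F becomes c·x^i·y^j·1^k = c·x^i·y^j.
Substituting Z = 1: F(X, Y, 1) = 3*x**2 + 2*x*y - x - 2*y**2 + 3.
Note: deg(f) ≤ deg(F) = 2; strict inequality happens when F is divisible by Z (lost terms).


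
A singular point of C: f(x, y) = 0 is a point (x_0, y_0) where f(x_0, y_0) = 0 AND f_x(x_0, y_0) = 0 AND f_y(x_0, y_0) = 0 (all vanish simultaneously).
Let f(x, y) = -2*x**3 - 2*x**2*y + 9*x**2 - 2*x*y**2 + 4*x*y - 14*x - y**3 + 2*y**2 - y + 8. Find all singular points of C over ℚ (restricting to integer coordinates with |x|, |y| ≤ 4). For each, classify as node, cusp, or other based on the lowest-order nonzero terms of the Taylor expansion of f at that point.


Singular points: {(2, -1)}; classification: node.

Compute partial derivatives:
  f_x = -6*x**2 - 4*x*y + 18*x - 2*y**2 + 4*y - 14.
  f_y = -2*x**2 - 4*x*y + 4*x - 3*y**2 + 4*y - 1.
Scan x_0 ∈ {−4, ..., 4}. For each x_0, f_y(x_0, y) is a polynomial in y; find its integer roots y ∈ {−4, ..., 4}, then test f_x and f at those candidates.
  x = -4: f_y(-4, y) = -3*y**2 + 20*y - 49; no integer root y with |y| ≤ 4.
  x = -3: f_y(-3, y) = -3*y**2 + 16*y - 31; no integer root y with |y| ≤ 4.
  x = -2: f_y(-2, y) = -3*y**2 + 12*y - 17; no integer root y with |y| ≤ 4.
  x = -1: f_y(-1, y) = -3*y**2 + 8*y - 7; no integer root y with |y| ≤ 4.
  x = 0: f_y(0, y) = -3*y**2 + 4*y - 1; vanishes at y ∈ {1}. (0, 1): f_x = -12 ≠ 0.
  x = 1: f_y(1, y) = 1 - 3*y**2; no integer root y with |y| ≤ 4.
  x = 2: f_y(2, y) = -3*y**2 - 4*y - 1; vanishes at y ∈ {-1}. (2, -1): f_x = 0, f = 0 — SINGULAR.
  x = 3: f_y(3, y) = -3*y**2 - 8*y - 7; no integer root y with |y| ≤ 4.
  x = 4: f_y(4, y) = -3*y**2 - 12*y - 17; no integer root y with |y| ≤ 4.
Only singular point on the grid: (2, -1).
Classify: substitute x = 2 + u, y = -1 + v and expand: f = -2*u**3 - 2*u**2*v - u**2 - 2*u*v**2 - v**3 + v**2.
No constant or linear terms (consistent with a singular point). Quadratic part: -u**2 + v**2. Cubic part: -2*u**3 - 2*u**2*v - 2*u*v**2 - v**3.
The quadratic part v**2 - u**2 = (v − u)(v + u) splits into two distinct linear factors, so there are two distinct tangent lines y − -1 = ±(x − 2) — this is a node (ordinary double point).
Classification: node.


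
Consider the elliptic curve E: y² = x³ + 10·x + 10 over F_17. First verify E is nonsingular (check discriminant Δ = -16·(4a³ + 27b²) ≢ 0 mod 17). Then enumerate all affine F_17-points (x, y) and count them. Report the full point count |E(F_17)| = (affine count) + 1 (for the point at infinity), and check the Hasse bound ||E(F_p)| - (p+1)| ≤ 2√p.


Affine points = {(1, 2), (1, 15), (2, 2), (2, 15), (3, 4), (3, 13), (5, 7), (5, 10), (7, 7), (7, 10), (9, 8), (9, 9), (13, 5), (13, 12), (14, 2), (14, 15), (15, 4), (15, 13), (16, 4), (16, 13)}; affine count = 20; |E(F_17)| = 21.

Discriminant check: Δ ∝ 4a³ + 27b² = 4·10³ + 27·10² = 4·1000 + 27·100 ≡ 2 (mod 17). Nonzero ⇒ E is nonsingular.
For each x ∈ F_17, compute rhs = x³ + 10·x + 10 mod 17, then count y ∈ F_17 with y² ≡ rhs.
  x = 0: rhs = 10, matching y values: none (0 points).
  x = 1: rhs = 4, matching y values: 2, 15 (2 points).
  x = 2: rhs = 4, matching y values: 2, 15 (2 points).
  x = 3: rhs = 16, matching y values: 4, 13 (2 points).
  x = 4: rhs = 12, matching y values: none (0 points).
  x = 5: rhs = 15, matching y values: 7, 10 (2 points).
  x = 6: rhs = 14, matching y values: none (0 points).
  x = 7: rhs = 15, matching y values: 7, 10 (2 points).
  x = 8: rhs = 7, matching y values: none (0 points).
  x = 9: rhs = 13, matching y values: 8, 9 (2 points).
  x = 10: rhs = 5, matching y values: none (0 points).
  x = 11: rhs = 6, matching y values: none (0 points).
  x = 12: rhs = 5, matching y values: none (0 points).
  x = 13: rhs = 8, matching y values: 5, 12 (2 points).
  x = 14: rhs = 4, matching y values: 2, 15 (2 points).
  x = 15: rhs = 16, matching y values: 4, 13 (2 points).
  x = 16: rhs = 16, matching y values: 4, 13 (2 points).
Total affine count: 20.
Full point count |E(F_17)| = 20 + 1 = 21.
Hasse bound: |21 − (17+1)| = |3| = 3 ≤ 2√17 ≈ 8.2462 ✓.


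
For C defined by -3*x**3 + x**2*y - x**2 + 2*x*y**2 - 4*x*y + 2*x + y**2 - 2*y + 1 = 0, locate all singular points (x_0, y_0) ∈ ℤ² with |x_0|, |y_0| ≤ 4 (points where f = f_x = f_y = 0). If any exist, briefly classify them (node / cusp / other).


Singular points: {(0, 1)}; classification: cusp.

Compute partial derivatives:
  f_x = -9*x**2 + 2*x*y - 2*x + 2*y**2 - 4*y + 2.
  f_y = x**2 + 4*x*y - 4*x + 2*y - 2.
Scan x_0 ∈ {−4, ..., 4}. For each x_0, f_y(x_0, y) is a polynomial in y; find its integer roots y ∈ {−4, ..., 4}, then test f_x and f at those candidates.
  x = -4: f_y(-4, y) = 30 - 14*y; no integer root y with |y| ≤ 4.
  x = -3: f_y(-3, y) = 19 - 10*y; no integer root y with |y| ≤ 4.
  x = -2: f_y(-2, y) = 10 - 6*y; no integer root y with |y| ≤ 4.
  x = -1: f_y(-1, y) = 3 - 2*y; no integer root y with |y| ≤ 4.
  x = 0: f_y(0, y) = 2*y - 2; vanishes at y ∈ {1}. (0, 1): f_x = 0, f = 0 — SINGULAR.
  x = 1: f_y(1, y) = 6*y - 5; no integer root y with |y| ≤ 4.
  x = 2: f_y(2, y) = 10*y - 6; no integer root y with |y| ≤ 4.
  x = 3: f_y(3, y) = 14*y - 5; no integer root y with |y| ≤ 4.
  x = 4: f_y(4, y) = 18*y - 2; no integer root y with |y| ≤ 4.
Only singular point on the grid: (0, 1).
Classify: substitute x = 0 + u, y = 1 + v and expand: f = -3*u**3 + u**2*v + 2*u*v**2 + v**2.
No constant or linear terms (consistent with a singular point). Quadratic part: v**2. Cubic part: -3*u**3 + u**2*v + 2*u*v**2.
The quadratic part v**2 is a perfect square, so there is a single (double) tangent line v = 0, i.e. y = 1. Restricting the cubic part to that line (v = 0) leaves -3*u**3 ≠ 0, so f is not divisible by v and the branch is v² ≈ 3*u**3 to lowest order — this is a cusp.
Classification: cusp.


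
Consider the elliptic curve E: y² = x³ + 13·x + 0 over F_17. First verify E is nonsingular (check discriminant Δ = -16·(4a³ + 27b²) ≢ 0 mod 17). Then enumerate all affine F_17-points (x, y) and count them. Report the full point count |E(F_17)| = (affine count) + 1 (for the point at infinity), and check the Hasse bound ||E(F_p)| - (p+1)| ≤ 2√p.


Affine points = {(0, 0), (2, 0), (3, 7), (3, 10), (7, 3), (7, 14), (8, 2), (8, 15), (9, 8), (9, 9), (10, 5), (10, 12), (14, 6), (14, 11), (15, 0)}; affine count = 15; |E(F_17)| = 16.

Discriminant check: Δ ∝ 4a³ + 27b² = 4·13³ + 27·0² = 4·2197 + 27·0 ≡ 16 (mod 17). Nonzero ⇒ E is nonsingular.
For each x ∈ F_17, compute rhs = x³ + 13·x + 0 mod 17, then count y ∈ F_17 with y² ≡ rhs.
  x = 0: rhs = 0, matching y values: 0 (1 points).
  x = 1: rhs = 14, matching y values: none (0 points).
  x = 2: rhs = 0, matching y values: 0 (1 points).
  x = 3: rhs = 15, matching y values: 7, 10 (2 points).
  x = 4: rhs = 14, matching y values: none (0 points).
  x = 5: rhs = 3, matching y values: none (0 points).
  x = 6: rhs = 5, matching y values: none (0 points).
  x = 7: rhs = 9, matching y values: 3, 14 (2 points).
  x = 8: rhs = 4, matching y values: 2, 15 (2 points).
  x = 9: rhs = 13, matching y values: 8, 9 (2 points).
  x = 10: rhs = 8, matching y values: 5, 12 (2 points).
  x = 11: rhs = 12, matching y values: none (0 points).
  x = 12: rhs = 14, matching y values: none (0 points).
  x = 13: rhs = 3, matching y values: none (0 points).
  x = 14: rhs = 2, matching y values: 6, 11 (2 points).
  x = 15: rhs = 0, matching y values: 0 (1 points).
  x = 16: rhs = 3, matching y values: none (0 points).
Total affine count: 15.
Full point count |E(F_17)| = 15 + 1 = 16.
Hasse bound: |16 − (17+1)| = |-2| = 2 ≤ 2√17 ≈ 8.2462 ✓.


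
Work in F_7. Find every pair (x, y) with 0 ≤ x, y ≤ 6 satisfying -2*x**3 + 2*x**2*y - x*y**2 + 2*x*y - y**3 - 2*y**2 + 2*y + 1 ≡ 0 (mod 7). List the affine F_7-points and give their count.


Affine F_7-points: {(0, 1), (4, 4), (5, 2)}; count = 3.

For each of the 49 pairs (x, y) ∈ F_7², evaluate f(x, y) mod 7. Record the zeros.
  x = 0: [0↦1, 1↦0, 2↦3, 3↦4, 4↦4, 5↦4, 6↦5]  zeros at y ∈ {1}
  x = 1: [0↦6, 1↦1, 2↦5, 3↦5, 4↦2, 5↦4, 6↦5]  zeros at y ∈ ∅
  x = 2: [0↦6, 1↦1, 2↦3, 3↦6, 4↦4, 5↦5, 6↦3]  zeros at y ∈ ∅
  x = 3: [0↦3, 1↦2, 2↦6, 3↦2, 4↦5, 5↦2, 6↦1]  zeros at y ∈ ∅
  x = 4: [0↦6, 1↦6, 2↦2, 3↦2, 4↦0, 5↦4, 6↦1]  zeros at y ∈ {4}
  x = 5: [0↦3, 1↦1, 2↦0, 3↦1, 4↦5, 5↦6, 6↦5]  zeros at y ∈ {2}
  x = 6: [0↦3, 1↦3, 2↦2, 3↦1, 4↦1, 5↦3, 6↦1]  zeros at y ∈ ∅
Collecting zeros: affine points = {(0, 1), (4, 4), (5, 2)}.
Total count |C(F_7)_aff| = 3.


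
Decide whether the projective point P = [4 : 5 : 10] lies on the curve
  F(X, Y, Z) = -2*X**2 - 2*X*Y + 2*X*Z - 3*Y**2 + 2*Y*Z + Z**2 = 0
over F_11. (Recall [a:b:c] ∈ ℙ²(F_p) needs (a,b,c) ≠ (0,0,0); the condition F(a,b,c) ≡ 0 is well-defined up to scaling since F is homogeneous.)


F(4,5,10) ≡ 1 (mod 11); P is NOT on the curve.

Evaluate F(4, 5, 10) term-by-term (mod 11).
  -2*X**2 ↦ -2·16·1·1 = -32
  -2*X*Y ↦ -2·4·5·1 = -40
  2*X*Z ↦ 2·4·1·10 = 80
  -3*Y**2 ↦ -3·1·25·1 = -75
  2*Y*Z ↦ 2·1·5·10 = 100
  Z**2 ↦ 1·1·1·100 = 100
Sum: F(4, 5, 10) = (-32) + (-40) + (80) + (-75) + (100) + (100) = 133.
Reducing mod 11: 133 ≡ 1 (mod 11).
Since F(a, b, c) ≡ 1 ≠ 0 (mod 11), P does NOT lie on the curve.


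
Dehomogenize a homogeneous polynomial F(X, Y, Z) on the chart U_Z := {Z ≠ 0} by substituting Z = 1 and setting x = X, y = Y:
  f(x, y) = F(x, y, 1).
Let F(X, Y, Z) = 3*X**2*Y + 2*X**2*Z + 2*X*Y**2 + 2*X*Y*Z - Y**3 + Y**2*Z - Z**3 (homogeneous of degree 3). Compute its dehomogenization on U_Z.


f(x, y) = 3*x**2*y + 2*x**2 + 2*x*y**2 + 2*x*y - y**3 + y**2 - 1

On U_Z we set Z = 1. Each monomial c·X^i·Y^j·Z^k in F becomes c·x^i·y^j·1^k = c·x^i·y^j.
Substituting Z = 1: F(X, Y, 1) = 3*x**2*y + 2*x**2 + 2*x*y**2 + 2*x*y - y**3 + y**2 - 1.
Note: deg(f) ≤ deg(F) = 3; strict inequality happens when F is divisible by Z (lost terms).


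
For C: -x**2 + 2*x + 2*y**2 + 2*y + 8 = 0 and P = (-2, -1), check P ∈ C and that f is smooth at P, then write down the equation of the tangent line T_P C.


Tangent line at P: 6*x - 2*y + 10 = 0.

Step 1: f(-2, -1) = 0, so P lies on C.
Step 2: partial derivatives
  f_x(x, y) = 2 - 2*x, f_y(x, y) = 4*y + 2.
  f_x(P) = 6, f_y(P) = -2 (gradient nonzero, so P is smooth).
Step 3: tangent line at P: 6·(x − -2) + -2·(y − -1) = 0.
Expanding: 6*x - 2*y + 10 = 0.


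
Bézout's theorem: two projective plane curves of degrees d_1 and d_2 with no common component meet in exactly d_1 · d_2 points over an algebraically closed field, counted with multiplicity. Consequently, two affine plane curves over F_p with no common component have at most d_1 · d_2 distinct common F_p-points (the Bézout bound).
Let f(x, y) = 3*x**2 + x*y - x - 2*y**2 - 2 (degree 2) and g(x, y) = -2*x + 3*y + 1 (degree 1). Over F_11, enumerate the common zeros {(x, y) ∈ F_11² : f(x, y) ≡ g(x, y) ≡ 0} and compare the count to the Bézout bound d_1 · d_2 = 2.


Common zeros: {(7, 8), (9, 2)}; count = 2; Bézout bound = 2.

deg(f) = 2, deg(g) = 1, so Bézout bound = 2.
Scan x ∈ F_11. For each x, list the y ∈ F_11 with f(x, y) ≡ 0 and those with g(x, y) ≡ 0 (mod 11); the common zeros in that column are the intersection.
  x = 0: f ≡ 0 at y ∈ ∅; g ≡ 0 at y ∈ {7}; common: ∅.
  x = 1: f ≡ 0 at y ∈ {0, 6}; g ≡ 0 at y ∈ {4}; common: ∅.
  x = 2: f ≡ 0 at y ∈ ∅; g ≡ 0 at y ∈ {1}; common: ∅.
  x = 3: f ≡ 0 at y ∈ {0, 7}; g ≡ 0 at y ∈ {9}; common: ∅.
  x = 4: f ≡ 0 at y ∈ {1}; g ≡ 0 at y ∈ {6}; common: ∅.
  x = 5: f ≡ 0 at y ∈ ∅; g ≡ 0 at y ∈ {3}; common: ∅.
  x = 6: f ≡ 0 at y ∈ {7}; g ≡ 0 at y ∈ {0}; common: ∅.
  x = 7: f ≡ 0 at y ∈ {1, 8}; g ≡ 0 at y ∈ {8}; common: {8}.
  x = 8: f ≡ 0 at y ∈ ∅; g ≡ 0 at y ∈ {5}; common: ∅.
  x = 9: f ≡ 0 at y ∈ {2, 8}; g ≡ 0 at y ∈ {2}; common: {2}.
  x = 10: f ≡ 0 at y ∈ ∅; g ≡ 0 at y ∈ {10}; common: ∅.
Collecting: common zeros = {(7, 8), (9, 2)}, so the count is 2.
Comparison with the Bézout bound: 2 ≤ 2 = deg(f)·deg(g), as expected for curves with no common component (the bound is attained).


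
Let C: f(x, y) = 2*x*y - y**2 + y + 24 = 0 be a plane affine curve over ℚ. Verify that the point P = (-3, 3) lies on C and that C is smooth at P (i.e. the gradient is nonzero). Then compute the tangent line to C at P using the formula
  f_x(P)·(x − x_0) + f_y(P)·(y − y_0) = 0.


Tangent line at P: 6*x - 11*y + 51 = 0.

Step 1: f(-3, 3) = 0, so P lies on C.
Step 2: partial derivatives
  f_x(x, y) = 2*y, f_y(x, y) = 2*x - 2*y + 1.
  f_x(P) = 6, f_y(P) = -11 (gradient nonzero, so P is smooth).
Step 3: tangent line at P: 6·(x − -3) + -11·(y − 3) = 0.
Expanding: 6*x - 11*y + 51 = 0.


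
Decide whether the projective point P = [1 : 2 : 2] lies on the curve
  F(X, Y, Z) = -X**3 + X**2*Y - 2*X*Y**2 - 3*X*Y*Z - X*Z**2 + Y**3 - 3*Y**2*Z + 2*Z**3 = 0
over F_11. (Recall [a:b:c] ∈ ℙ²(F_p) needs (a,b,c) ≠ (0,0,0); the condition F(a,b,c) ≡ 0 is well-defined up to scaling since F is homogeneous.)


F(1,2,2) ≡ 10 (mod 11); P is NOT on the curve.

Evaluate F(1, 2, 2) term-by-term (mod 11).
  -X**3 ↦ -1·1·1·1 = -1
  X**2*Y ↦ 1·1·2·1 = 2
  -2*X*Y**2 ↦ -2·1·4·1 = -8
  -3*X*Y*Z ↦ -3·1·2·2 = -12
  -X*Z**2 ↦ -1·1·1·4 = -4
  Y**3 ↦ 1·1·8·1 = 8
  -3*Y**2*Z ↦ -3·1·4·2 = -24
  2*Z**3 ↦ 2·1·1·8 = 16
Sum: F(1, 2, 2) = (-1) + (2) + (-8) + (-12) + (-4) + (8) + (-24) + (16) = -23.
Reducing mod 11: -23 ≡ 10 (mod 11).
Since F(a, b, c) ≡ 10 ≠ 0 (mod 11), P does NOT lie on the curve.


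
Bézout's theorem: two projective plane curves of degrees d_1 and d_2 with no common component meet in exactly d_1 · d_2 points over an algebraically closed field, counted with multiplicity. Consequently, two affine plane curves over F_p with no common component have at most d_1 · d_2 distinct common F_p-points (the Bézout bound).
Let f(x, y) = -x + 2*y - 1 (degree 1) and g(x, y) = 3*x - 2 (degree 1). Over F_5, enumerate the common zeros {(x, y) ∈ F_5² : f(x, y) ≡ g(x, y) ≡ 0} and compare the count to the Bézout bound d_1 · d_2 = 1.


Common zeros: {(4, 0)}; count = 1; Bézout bound = 1.

deg(f) = 1, deg(g) = 1, so Bézout bound = 1.
Scan x ∈ F_5. For each x, list the y ∈ F_5 with f(x, y) ≡ 0 and those with g(x, y) ≡ 0 (mod 5); the common zeros in that column are the intersection.
  x = 0: f ≡ 0 at y ∈ {3}; g ≡ 0 at y ∈ ∅; common: ∅.
  x = 1: f ≡ 0 at y ∈ {1}; g ≡ 0 at y ∈ ∅; common: ∅.
  x = 2: f ≡ 0 at y ∈ {4}; g ≡ 0 at y ∈ ∅; common: ∅.
  x = 3: f ≡ 0 at y ∈ {2}; g ≡ 0 at y ∈ ∅; common: ∅.
  x = 4: f ≡ 0 at y ∈ {0}; g ≡ 0 at y ∈ {0, 1, 2, 3, 4}; common: {0}.
Collecting: common zeros = {(4, 0)}, so the count is 1.
Comparison with the Bézout bound: 1 ≤ 1 = deg(f)·deg(g), as expected for curves with no common component (the bound is attained).


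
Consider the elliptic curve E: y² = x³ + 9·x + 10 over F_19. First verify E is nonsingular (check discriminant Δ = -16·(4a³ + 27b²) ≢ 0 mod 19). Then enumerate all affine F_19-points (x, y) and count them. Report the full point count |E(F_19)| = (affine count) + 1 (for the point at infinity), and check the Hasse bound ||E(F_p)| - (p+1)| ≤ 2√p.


Affine points = {(1, 1), (1, 18), (2, 6), (2, 13), (3, 8), (3, 11), (5, 3), (5, 16), (7, 6), (7, 13), (8, 9), (8, 10), (10, 6), (10, 13), (13, 5), (13, 14), (14, 7), (14, 12), (15, 9), (15, 10), (18, 0)}; affine count = 21; |E(F_19)| = 22.

Discriminant check: Δ ∝ 4a³ + 27b² = 4·9³ + 27·10² = 4·729 + 27·100 ≡ 11 (mod 19). Nonzero ⇒ E is nonsingular.
For each x ∈ F_19, compute rhs = x³ + 9·x + 10 mod 19, then count y ∈ F_19 with y² ≡ rhs.
  x = 0: rhs = 10, matching y values: none (0 points).
  x = 1: rhs = 1, matching y values: 1, 18 (2 points).
  x = 2: rhs = 17, matching y values: 6, 13 (2 points).
  x = 3: rhs = 7, matching y values: 8, 11 (2 points).
  x = 4: rhs = 15, matching y values: none (0 points).
  x = 5: rhs = 9, matching y values: 3, 16 (2 points).
  x = 6: rhs = 14, matching y values: none (0 points).
  x = 7: rhs = 17, matching y values: 6, 13 (2 points).
  x = 8: rhs = 5, matching y values: 9, 10 (2 points).
  x = 9: rhs = 3, matching y values: none (0 points).
  x = 10: rhs = 17, matching y values: 6, 13 (2 points).
  x = 11: rhs = 15, matching y values: none (0 points).
  x = 12: rhs = 3, matching y values: none (0 points).
  x = 13: rhs = 6, matching y values: 5, 14 (2 points).
  x = 14: rhs = 11, matching y values: 7, 12 (2 points).
  x = 15: rhs = 5, matching y values: 9, 10 (2 points).
  x = 16: rhs = 13, matching y values: none (0 points).
  x = 17: rhs = 3, matching y values: none (0 points).
  x = 18: rhs = 0, matching y values: 0 (1 points).
Total affine count: 21.
Full point count |E(F_19)| = 21 + 1 = 22.
Hasse bound: |22 − (19+1)| = |2| = 2 ≤ 2√19 ≈ 8.7178 ✓.


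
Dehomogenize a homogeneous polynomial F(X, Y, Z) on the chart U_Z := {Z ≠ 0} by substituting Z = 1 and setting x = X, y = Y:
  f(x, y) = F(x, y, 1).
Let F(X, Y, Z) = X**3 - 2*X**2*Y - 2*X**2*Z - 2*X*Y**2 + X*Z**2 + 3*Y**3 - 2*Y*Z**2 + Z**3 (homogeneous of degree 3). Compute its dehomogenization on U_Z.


f(x, y) = x**3 - 2*x**2*y - 2*x**2 - 2*x*y**2 + x + 3*y**3 - 2*y + 1

On U_Z we set Z = 1. Each monomial c·X^i·Y^j·Z^k in F becomes c·x^i·y^j·1^k = c·x^i·y^j.
Substituting Z = 1: F(X, Y, 1) = x**3 - 2*x**2*y - 2*x**2 - 2*x*y**2 + x + 3*y**3 - 2*y + 1.
Note: deg(f) ≤ deg(F) = 3; strict inequality happens when F is divisible by Z (lost terms).


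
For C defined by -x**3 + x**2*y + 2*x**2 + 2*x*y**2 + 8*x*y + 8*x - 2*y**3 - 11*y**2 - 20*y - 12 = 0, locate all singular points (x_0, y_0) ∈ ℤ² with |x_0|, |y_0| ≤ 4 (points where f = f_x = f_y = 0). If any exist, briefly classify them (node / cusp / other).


Singular points: {(0, -2)}; classification: cusp.

Compute partial derivatives:
  f_x = -3*x**2 + 2*x*y + 4*x + 2*y**2 + 8*y + 8.
  f_y = x**2 + 4*x*y + 8*x - 6*y**2 - 22*y - 20.
Scan x_0 ∈ {−4, ..., 4}. For each x_0, f_y(x_0, y) is a polynomial in y; find its integer roots y ∈ {−4, ..., 4}, then test f_x and f at those candidates.
  x = -4: f_y(-4, y) = -6*y**2 - 38*y - 36; no integer root y with |y| ≤ 4.
  x = -3: f_y(-3, y) = -6*y**2 - 34*y - 35; no integer root y with |y| ≤ 4.
  x = -2: f_y(-2, y) = -6*y**2 - 30*y - 32; no integer root y with |y| ≤ 4.
  x = -1: f_y(-1, y) = -6*y**2 - 26*y - 27; no integer root y with |y| ≤ 4.
  x = 0: f_y(0, y) = -6*y**2 - 22*y - 20; vanishes at y ∈ {-2}. (0, -2): f_x = 0, f = 0 — SINGULAR.
  x = 1: f_y(1, y) = -6*y**2 - 18*y - 11; no integer root y with |y| ≤ 4.
  x = 2: f_y(2, y) = -6*y**2 - 14*y; vanishes at y ∈ {0}. (2, 0): f_x = 4 ≠ 0.
  x = 3: f_y(3, y) = -6*y**2 - 10*y + 13; no integer root y with |y| ≤ 4.
  x = 4: f_y(4, y) = -6*y**2 - 6*y + 28; no integer root y with |y| ≤ 4.
Only singular point on the grid: (0, -2).
Classify: substitute x = 0 + u, y = -2 + v and expand: f = -u**3 + u**2*v + 2*u*v**2 - 2*v**3 + v**2.
No constant or linear terms (consistent with a singular point). Quadratic part: v**2. Cubic part: -u**3 + u**2*v + 2*u*v**2 - 2*v**3.
The quadratic part v**2 is a perfect square, so there is a single (double) tangent line v = 0, i.e. y = -2. Restricting the cubic part to that line (v = 0) leaves -u**3 ≠ 0, so f is not divisible by v and the branch is v² ≈ u**3 to lowest order — this is a cusp.
Classification: cusp.


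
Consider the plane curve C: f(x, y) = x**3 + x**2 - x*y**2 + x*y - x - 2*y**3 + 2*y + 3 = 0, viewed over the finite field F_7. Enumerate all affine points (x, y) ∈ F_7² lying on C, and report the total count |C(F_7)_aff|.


Affine F_7-points: {(4, 3), (5, 2), (5, 3)}; count = 3.

For each of the 49 pairs (x, y) ∈ F_7², evaluate f(x, y) mod 7. Record the zeros.
  x = 0: [0↦3, 1↦3, 2↦5, 3↦4, 4↦2, 5↦1, 6↦3]  zeros at y ∈ ∅
  x = 1: [0↦4, 1↦4, 2↦4, 3↦6, 4↦5, 5↦3, 6↦2]  zeros at y ∈ ∅
  x = 2: [0↦6, 1↦6, 2↦4, 3↦2, 4↦2, 5↦6, 6↦2]  zeros at y ∈ ∅
  x = 3: [0↦1, 1↦1, 2↦4, 3↦5, 4↦6, 5↦2, 6↦2]  zeros at y ∈ ∅
  x = 4: [0↦2, 1↦2, 2↦3, 3↦0, 4↦2, 5↦4, 6↦1]  zeros at y ∈ {3}
  x = 5: [0↦1, 1↦1, 2↦0, 3↦0, 4↦3, 5↦4, 6↦5]  zeros at y ∈ {2, 3}
  x = 6: [0↦4, 1↦4, 2↦1, 3↦4, 4↦1, 5↦1, 6↦6]  zeros at y ∈ ∅
Collecting zeros: affine points = {(4, 3), (5, 2), (5, 3)}.
Total count |C(F_7)_aff| = 3.


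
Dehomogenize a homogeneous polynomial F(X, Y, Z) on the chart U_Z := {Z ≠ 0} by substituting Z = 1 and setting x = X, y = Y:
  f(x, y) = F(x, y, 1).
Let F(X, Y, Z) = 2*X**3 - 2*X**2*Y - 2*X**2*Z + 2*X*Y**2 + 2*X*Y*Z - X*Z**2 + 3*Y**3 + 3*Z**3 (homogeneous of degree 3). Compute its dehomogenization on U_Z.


f(x, y) = 2*x**3 - 2*x**2*y - 2*x**2 + 2*x*y**2 + 2*x*y - x + 3*y**3 + 3

On U_Z we set Z = 1. Each monomial c·X^i·Y^j·Z^k in F becomes c·x^i·y^j·1^k = c·x^i·y^j.
Substituting Z = 1: F(X, Y, 1) = 2*x**3 - 2*x**2*y - 2*x**2 + 2*x*y**2 + 2*x*y - x + 3*y**3 + 3.
Note: deg(f) ≤ deg(F) = 3; strict inequality happens when F is divisible by Z (lost terms).


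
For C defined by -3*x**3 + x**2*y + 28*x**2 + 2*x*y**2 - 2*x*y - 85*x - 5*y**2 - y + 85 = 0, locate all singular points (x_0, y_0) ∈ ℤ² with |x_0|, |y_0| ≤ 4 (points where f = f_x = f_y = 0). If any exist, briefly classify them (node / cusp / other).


Singular points: {(3, -1)}; classification: cusp.

Compute partial derivatives:
  f_x = -9*x**2 + 2*x*y + 56*x + 2*y**2 - 2*y - 85.
  f_y = x**2 + 4*x*y - 2*x - 10*y - 1.
Scan x_0 ∈ {−4, ..., 4}. For each x_0, f_y(x_0, y) is a polynomial in y; find its integer roots y ∈ {−4, ..., 4}, then test f_x and f at those candidates.
  x = -4: f_y(-4, y) = 23 - 26*y; no integer root y with |y| ≤ 4.
  x = -3: f_y(-3, y) = 14 - 22*y; no integer root y with |y| ≤ 4.
  x = -2: f_y(-2, y) = 7 - 18*y; no integer root y with |y| ≤ 4.
  x = -1: f_y(-1, y) = 2 - 14*y; no integer root y with |y| ≤ 4.
  x = 0: f_y(0, y) = -10*y - 1; no integer root y with |y| ≤ 4.
  x = 1: f_y(1, y) = -6*y - 2; no integer root y with |y| ≤ 4.
  x = 2: f_y(2, y) = -2*y - 1; no integer root y with |y| ≤ 4.
  x = 3: f_y(3, y) = 2*y + 2; vanishes at y ∈ {-1}. (3, -1): f_x = 0, f = 0 — SINGULAR.
  x = 4: f_y(4, y) = 6*y + 7; no integer root y with |y| ≤ 4.
Only singular point on the grid: (3, -1).
Classify: substitute x = 3 + u, y = -1 + v and expand: f = -3*u**3 + u**2*v + 2*u*v**2 + v**2.
No constant or linear terms (consistent with a singular point). Quadratic part: v**2. Cubic part: -3*u**3 + u**2*v + 2*u*v**2.
The quadratic part v**2 is a perfect square, so there is a single (double) tangent line v = 0, i.e. y = -1. Restricting the cubic part to that line (v = 0) leaves -3*u**3 ≠ 0, so f is not divisible by v and the branch is v² ≈ 3*u**3 to lowest order — this is a cusp.
Classification: cusp.


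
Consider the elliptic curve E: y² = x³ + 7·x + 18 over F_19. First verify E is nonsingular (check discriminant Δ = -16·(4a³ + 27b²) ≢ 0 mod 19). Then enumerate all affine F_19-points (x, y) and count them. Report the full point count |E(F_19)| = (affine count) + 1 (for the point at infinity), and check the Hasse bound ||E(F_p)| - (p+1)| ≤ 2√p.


Affine points = {(1, 8), (1, 11), (3, 3), (3, 16), (5, 8), (5, 11), (7, 7), (7, 12), (8, 4), (8, 15), (10, 9), (10, 10), (11, 1), (11, 18), (12, 5), (12, 14), (13, 8), (13, 11)}; affine count = 18; |E(F_19)| = 19.

Discriminant check: Δ ∝ 4a³ + 27b² = 4·7³ + 27·18² = 4·343 + 27·324 ≡ 12 (mod 19). Nonzero ⇒ E is nonsingular.
For each x ∈ F_19, compute rhs = x³ + 7·x + 18 mod 19, then count y ∈ F_19 with y² ≡ rhs.
  x = 0: rhs = 18, matching y values: none (0 points).
  x = 1: rhs = 7, matching y values: 8, 11 (2 points).
  x = 2: rhs = 2, matching y values: none (0 points).
  x = 3: rhs = 9, matching y values: 3, 16 (2 points).
  x = 4: rhs = 15, matching y values: none (0 points).
  x = 5: rhs = 7, matching y values: 8, 11 (2 points).
  x = 6: rhs = 10, matching y values: none (0 points).
  x = 7: rhs = 11, matching y values: 7, 12 (2 points).
  x = 8: rhs = 16, matching y values: 4, 15 (2 points).
  x = 9: rhs = 12, matching y values: none (0 points).
  x = 10: rhs = 5, matching y values: 9, 10 (2 points).
  x = 11: rhs = 1, matching y values: 1, 18 (2 points).
  x = 12: rhs = 6, matching y values: 5, 14 (2 points).
  x = 13: rhs = 7, matching y values: 8, 11 (2 points).
  x = 14: rhs = 10, matching y values: none (0 points).
  x = 15: rhs = 2, matching y values: none (0 points).
  x = 16: rhs = 8, matching y values: none (0 points).
  x = 17: rhs = 15, matching y values: none (0 points).
  x = 18: rhs = 10, matching y values: none (0 points).
Total affine count: 18.
Full point count |E(F_19)| = 18 + 1 = 19.
Hasse bound: |19 − (19+1)| = |-1| = 1 ≤ 2√19 ≈ 8.7178 ✓.


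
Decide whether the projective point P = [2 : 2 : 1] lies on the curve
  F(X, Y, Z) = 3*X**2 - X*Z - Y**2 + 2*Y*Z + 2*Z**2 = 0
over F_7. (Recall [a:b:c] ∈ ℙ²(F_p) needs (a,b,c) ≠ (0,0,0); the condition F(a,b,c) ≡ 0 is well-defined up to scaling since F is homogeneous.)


F(2,2,1) ≡ 5 (mod 7); P is NOT on the curve.

Evaluate F(2, 2, 1) term-by-term (mod 7).
  3*X**2 ↦ 3·4·1·1 = 12
  -X*Z ↦ -1·2·1·1 = -2
  -Y**2 ↦ -1·1·4·1 = -4
  2*Y*Z ↦ 2·1·2·1 = 4
  2*Z**2 ↦ 2·1·1·1 = 2
Sum: F(2, 2, 1) = (12) + (-2) + (-4) + (4) + (2) = 12.
Reducing mod 7: 12 ≡ 5 (mod 7).
Since F(a, b, c) ≡ 5 ≠ 0 (mod 7), P does NOT lie on the curve.


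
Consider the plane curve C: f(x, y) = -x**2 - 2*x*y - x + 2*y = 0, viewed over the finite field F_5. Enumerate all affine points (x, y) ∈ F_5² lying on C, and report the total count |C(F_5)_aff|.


Affine F_5-points: {(0, 0), (2, 2), (3, 2), (4, 0)}; count = 4.

For each of the 25 pairs (x, y) ∈ F_5², evaluate f(x, y) mod 5. Record the zeros.
  x = 0: [0↦0, 1↦2, 2↦4, 3↦1, 4↦3]  zeros at y ∈ {0}
  x = 1: [0↦3, 1↦3, 2↦3, 3↦3, 4↦3]  zeros at y ∈ ∅
  x = 2: [0↦4, 1↦2, 2↦0, 3↦3, 4↦1]  zeros at y ∈ {2}
  x = 3: [0↦3, 1↦4, 2↦0, 3↦1, 4↦2]  zeros at y ∈ {2}
  x = 4: [0↦0, 1↦4, 2↦3, 3↦2, 4↦1]  zeros at y ∈ {0}
Collecting zeros: affine points = {(0, 0), (2, 2), (3, 2), (4, 0)}.
Total count |C(F_5)_aff| = 4.


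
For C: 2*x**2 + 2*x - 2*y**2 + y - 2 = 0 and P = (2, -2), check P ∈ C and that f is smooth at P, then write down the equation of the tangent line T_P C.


Tangent line at P: 10*x + 9*y - 2 = 0.

Step 1: f(2, -2) = 0, so P lies on C.
Step 2: partial derivatives
  f_x(x, y) = 4*x + 2, f_y(x, y) = 1 - 4*y.
  f_x(P) = 10, f_y(P) = 9 (gradient nonzero, so P is smooth).
Step 3: tangent line at P: 10·(x − 2) + 9·(y − -2) = 0.
Expanding: 10*x + 9*y - 2 = 0.


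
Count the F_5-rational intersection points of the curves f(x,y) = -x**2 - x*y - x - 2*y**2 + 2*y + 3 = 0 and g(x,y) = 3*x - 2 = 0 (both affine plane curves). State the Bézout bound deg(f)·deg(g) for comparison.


Common zeros: ∅; count = 0; Bézout bound = 2.

deg(f) = 2, deg(g) = 1, so Bézout bound = 2.
Scan x ∈ F_5. For each x, list the y ∈ F_5 with f(x, y) ≡ 0 and those with g(x, y) ≡ 0 (mod 5); the common zeros in that column are the intersection.
  x = 0: f ≡ 0 at y ∈ ∅; g ≡ 0 at y ∈ ∅; common: ∅.
  x = 1: f ≡ 0 at y ∈ {1, 2}; g ≡ 0 at y ∈ ∅; common: ∅.
  x = 2: f ≡ 0 at y ∈ {1, 4}; g ≡ 0 at y ∈ ∅; common: ∅.
  x = 3: f ≡ 0 at y ∈ {3, 4}; g ≡ 0 at y ∈ ∅; common: ∅.
  x = 4: f ≡ 0 at y ∈ ∅; g ≡ 0 at y ∈ {0, 1, 2, 3, 4}; common: ∅.
Collecting: common zeros = ∅, so the count is 0.
Comparison with the Bézout bound: 0 ≤ 2 = deg(f)·deg(g), as expected for curves with no common component (the affine F_5-count falls short of the bound because intersections may lie at infinity, over extension fields, or carry multiplicity).


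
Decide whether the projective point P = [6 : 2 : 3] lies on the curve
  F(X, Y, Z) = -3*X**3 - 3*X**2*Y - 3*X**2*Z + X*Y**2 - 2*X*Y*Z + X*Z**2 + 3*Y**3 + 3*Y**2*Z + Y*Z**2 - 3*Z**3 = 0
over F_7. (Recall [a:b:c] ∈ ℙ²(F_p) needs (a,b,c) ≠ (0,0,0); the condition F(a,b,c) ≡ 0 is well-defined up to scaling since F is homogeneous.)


F(6,2,3) ≡ 5 (mod 7); P is NOT on the curve.

Evaluate F(6, 2, 3) term-by-term (mod 7).
  -3*X**3 ↦ -3·216·1·1 = -648
  -3*X**2*Y ↦ -3·36·2·1 = -216
  -3*X**2*Z ↦ -3·36·1·3 = -324
  X*Y**2 ↦ 1·6·4·1 = 24
  -2*X*Y*Z ↦ -2·6·2·3 = -72
  X*Z**2 ↦ 1·6·1·9 = 54
  3*Y**3 ↦ 3·1·8·1 = 24
  3*Y**2*Z ↦ 3·1·4·3 = 36
  Y*Z**2 ↦ 1·1·2·9 = 18
  -3*Z**3 ↦ -3·1·1·27 = -81
Sum: F(6, 2, 3) = (-648) + (-216) + (-324) + (24) + (-72) + (54) + (24) + (36) + (18) + (-81) = -1185.
Reducing mod 7: -1185 ≡ 5 (mod 7).
Since F(a, b, c) ≡ 5 ≠ 0 (mod 7), P does NOT lie on the curve.


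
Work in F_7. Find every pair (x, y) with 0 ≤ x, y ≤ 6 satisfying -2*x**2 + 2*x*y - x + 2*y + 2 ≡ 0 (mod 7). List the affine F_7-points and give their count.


Affine F_7-points: {(0, 6), (1, 2), (2, 6), (3, 5), (4, 2), (5, 5)}; count = 6.

For each of the 49 pairs (x, y) ∈ F_7², evaluate f(x, y) mod 7. Record the zeros.
  x = 0: [0↦2, 1↦4, 2↦6, 3↦1, 4↦3, 5↦5, 6↦0]  zeros at y ∈ {6}
  x = 1: [0↦6, 1↦3, 2↦0, 3↦4, 4↦1, 5↦5, 6↦2]  zeros at y ∈ {2}
  x = 2: [0↦6, 1↦5, 2↦4, 3↦3, 4↦2, 5↦1, 6↦0]  zeros at y ∈ {6}
  x = 3: [0↦2, 1↦3, 2↦4, 3↦5, 4↦6, 5↦0, 6↦1]  zeros at y ∈ {5}
  x = 4: [0↦1, 1↦4, 2↦0, 3↦3, 4↦6, 5↦2, 6↦5]  zeros at y ∈ {2}
  x = 5: [0↦3, 1↦1, 2↦6, 3↦4, 4↦2, 5↦0, 6↦5]  zeros at y ∈ {5}
  x = 6: [0↦1, 1↦1, 2↦1, 3↦1, 4↦1, 5↦1, 6↦1]  zeros at y ∈ ∅
Collecting zeros: affine points = {(0, 6), (1, 2), (2, 6), (3, 5), (4, 2), (5, 5)}.
Total count |C(F_7)_aff| = 6.


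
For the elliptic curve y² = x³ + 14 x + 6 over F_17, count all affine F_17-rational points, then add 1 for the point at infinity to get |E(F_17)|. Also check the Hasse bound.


Affine points = {(1, 2), (1, 15), (2, 5), (2, 12), (6, 0), (8, 1), (8, 16), (12, 7), (12, 10), (15, 2), (15, 15), (16, 5), (16, 12)}; affine count = 13; |E(F_17)| = 14.

Discriminant check: Δ ∝ 4a³ + 27b² = 4·14³ + 27·6² = 4·2744 + 27·36 ≡ 14 (mod 17). Nonzero ⇒ E is nonsingular.
For each x ∈ F_17, compute rhs = x³ + 14·x + 6 mod 17, then count y ∈ F_17 with y² ≡ rhs.
  x = 0: rhs = 6, matching y values: none (0 points).
  x = 1: rhs = 4, matching y values: 2, 15 (2 points).
  x = 2: rhs = 8, matching y values: 5, 12 (2 points).
  x = 3: rhs = 7, matching y values: none (0 points).
  x = 4: rhs = 7, matching y values: none (0 points).
  x = 5: rhs = 14, matching y values: none (0 points).
  x = 6: rhs = 0, matching y values: 0 (1 points).
  x = 7: rhs = 5, matching y values: none (0 points).
  x = 8: rhs = 1, matching y values: 1, 16 (2 points).
  x = 9: rhs = 11, matching y values: none (0 points).
  x = 10: rhs = 7, matching y values: none (0 points).
  x = 11: rhs = 12, matching y values: none (0 points).
  x = 12: rhs = 15, matching y values: 7, 10 (2 points).
  x = 13: rhs = 5, matching y values: none (0 points).
  x = 14: rhs = 5, matching y values: none (0 points).
  x = 15: rhs = 4, matching y values: 2, 15 (2 points).
  x = 16: rhs = 8, matching y values: 5, 12 (2 points).
Total affine count: 13.
Full point count |E(F_17)| = 13 + 1 = 14.
Hasse bound: |14 − (17+1)| = |-4| = 4 ≤ 2√17 ≈ 8.2462 ✓.


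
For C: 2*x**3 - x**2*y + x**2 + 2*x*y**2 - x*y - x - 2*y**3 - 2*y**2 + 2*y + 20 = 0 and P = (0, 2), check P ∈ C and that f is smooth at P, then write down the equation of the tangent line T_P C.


Tangent line at P: 5*x - 30*y + 60 = 0.

Step 1: f(0, 2) = 0, so P lies on C.
Step 2: partial derivatives
  f_x(x, y) = 6*x**2 - 2*x*y + 2*x + 2*y**2 - y - 1, f_y(x, y) = -x**2 + 4*x*y - x - 6*y**2 - 4*y + 2.
  f_x(P) = 5, f_y(P) = -30 (gradient nonzero, so P is smooth).
Step 3: tangent line at P: 5·(x − 0) + -30·(y − 2) = 0.
Expanding: 5*x - 30*y + 60 = 0.


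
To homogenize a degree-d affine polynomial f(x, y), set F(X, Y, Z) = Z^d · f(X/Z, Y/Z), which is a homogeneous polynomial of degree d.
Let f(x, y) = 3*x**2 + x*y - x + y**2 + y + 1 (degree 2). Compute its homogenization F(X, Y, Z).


F(X, Y, Z) = 3*X**2 + X*Y - X*Z + Y**2 + Y*Z + Z**2

deg(f) = 2.
Substitute x = X/Z, y = Y/Z into f, then multiply by Z^2.
  monomial 3·x^2·y^0 ↦ 3·X^2·Y^0·Z^0.
  monomial 1·x^1·y^1 ↦ 1·X^1·Y^1·Z^0.
  monomial -1·x^1·y^0 ↦ -1·X^1·Y^0·Z^1.
  monomial 1·x^0·y^2 ↦ 1·X^0·Y^2·Z^0.
  monomial 1·x^0·y^1 ↦ 1·X^0·Y^1·Z^1.
  monomial 1·x^0·y^0 ↦ 1·X^0·Y^0·Z^2.
Collecting: F(X, Y, Z) = 3*X**2 + X*Y - X*Z + Y**2 + Y*Z + Z**2.


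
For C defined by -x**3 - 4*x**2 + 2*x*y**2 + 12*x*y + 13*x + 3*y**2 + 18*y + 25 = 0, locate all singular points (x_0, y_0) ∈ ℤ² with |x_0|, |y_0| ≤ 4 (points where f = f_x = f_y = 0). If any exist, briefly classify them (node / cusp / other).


Singular points: {(-1, -3)}; classification: node.

Compute partial derivatives:
  f_x = -3*x**2 - 8*x + 2*y**2 + 12*y + 13.
  f_y = 4*x*y + 12*x + 6*y + 18.
Scan x_0 ∈ {−4, ..., 4}. For each x_0, f_y(x_0, y) is a polynomial in y; find its integer roots y ∈ {−4, ..., 4}, then test f_x and f at those candidates.
  x = -4: f_y(-4, y) = -10*y - 30; vanishes at y ∈ {-3}. (-4, -3): f_x = -21 ≠ 0.
  x = -3: f_y(-3, y) = -6*y - 18; vanishes at y ∈ {-3}. (-3, -3): f_x = -8 ≠ 0.
  x = -2: f_y(-2, y) = -2*y - 6; vanishes at y ∈ {-3}. (-2, -3): f_x = -1 ≠ 0.
  x = -1: f_y(-1, y) = 2*y + 6; vanishes at y ∈ {-3}. (-1, -3): f_x = 0, f = 0 — SINGULAR.
  x = 0: f_y(0, y) = 6*y + 18; vanishes at y ∈ {-3}. (0, -3): f_x = -5 ≠ 0.
  x = 1: f_y(1, y) = 10*y + 30; vanishes at y ∈ {-3}. (1, -3): f_x = -16 ≠ 0.
  x = 2: f_y(2, y) = 14*y + 42; vanishes at y ∈ {-3}. (2, -3): f_x = -33 ≠ 0.
  x = 3: f_y(3, y) = 18*y + 54; vanishes at y ∈ {-3}. (3, -3): f_x = -56 ≠ 0.
  x = 4: f_y(4, y) = 22*y + 66; vanishes at y ∈ {-3}. (4, -3): f_x = -85 ≠ 0.
Only singular point on the grid: (-1, -3).
Classify: substitute x = -1 + u, y = -3 + v and expand: f = -u**3 - u**2 + 2*u*v**2 + v**2.
No constant or linear terms (consistent with a singular point). Quadratic part: -u**2 + v**2. Cubic part: -u**3 + 2*u*v**2.
The quadratic part v**2 - u**2 = (v − u)(v + u) splits into two distinct linear factors, so there are two distinct tangent lines y − -3 = ±(x − -1) — this is a node (ordinary double point).
Classification: node.


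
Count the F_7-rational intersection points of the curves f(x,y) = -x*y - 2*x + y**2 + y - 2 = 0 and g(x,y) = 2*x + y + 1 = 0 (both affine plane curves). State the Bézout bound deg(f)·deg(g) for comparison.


Common zeros: {(4, 5)}; count = 1; Bézout bound = 2.

deg(f) = 2, deg(g) = 1, so Bézout bound = 2.
Scan x ∈ F_7. For each x, list the y ∈ F_7 with f(x, y) ≡ 0 and those with g(x, y) ≡ 0 (mod 7); the common zeros in that column are the intersection.
  x = 0: f ≡ 0 at y ∈ {1, 5}; g ≡ 0 at y ∈ {6}; common: ∅.
  x = 1: f ≡ 0 at y ∈ {2, 5}; g ≡ 0 at y ∈ {4}; common: ∅.
  x = 2: f ≡ 0 at y ∈ {3, 5}; g ≡ 0 at y ∈ {2}; common: ∅.
  x = 3: f ≡ 0 at y ∈ {4, 5}; g ≡ 0 at y ∈ {0}; common: ∅.
  x = 4: f ≡ 0 at y ∈ {5}; g ≡ 0 at y ∈ {5}; common: {5}.
  x = 5: f ≡ 0 at y ∈ {5, 6}; g ≡ 0 at y ∈ {3}; common: ∅.
  x = 6: f ≡ 0 at y ∈ {0, 5}; g ≡ 0 at y ∈ {1}; common: ∅.
Collecting: common zeros = {(4, 5)}, so the count is 1.
Comparison with the Bézout bound: 1 ≤ 2 = deg(f)·deg(g), as expected for curves with no common component (the affine F_7-count falls short of the bound because intersections may lie at infinity, over extension fields, or carry multiplicity).


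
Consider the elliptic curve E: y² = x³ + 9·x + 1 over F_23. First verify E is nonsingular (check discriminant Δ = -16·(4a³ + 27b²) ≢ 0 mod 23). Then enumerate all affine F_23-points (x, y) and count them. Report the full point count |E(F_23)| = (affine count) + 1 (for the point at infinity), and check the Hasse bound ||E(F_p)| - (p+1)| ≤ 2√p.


Affine points = {(0, 1), (0, 22), (2, 2), (2, 21), (3, 3), (3, 20), (4, 3), (4, 20), (6, 8), (6, 15), (7, 4), (7, 19), (9, 11), (9, 12), (16, 3), (16, 20), (19, 4), (19, 19), (20, 4), (20, 19)}; affine count = 20; |E(F_23)| = 21.

Discriminant check: Δ ∝ 4a³ + 27b² = 4·9³ + 27·1² = 4·729 + 27·1 ≡ 22 (mod 23). Nonzero ⇒ E is nonsingular.
For each x ∈ F_23, compute rhs = x³ + 9·x + 1 mod 23, then count y ∈ F_23 with y² ≡ rhs.
  x = 0: rhs = 1, matching y values: 1, 22 (2 points).
  x = 1: rhs = 11, matching y values: none (0 points).
  x = 2: rhs = 4, matching y values: 2, 21 (2 points).
  x = 3: rhs = 9, matching y values: 3, 20 (2 points).
  x = 4: rhs = 9, matching y values: 3, 20 (2 points).
  x = 5: rhs = 10, matching y values: none (0 points).
  x = 6: rhs = 18, matching y values: 8, 15 (2 points).
  x = 7: rhs = 16, matching y values: 4, 19 (2 points).
  x = 8: rhs = 10, matching y values: none (0 points).
  x = 9: rhs = 6, matching y values: 11, 12 (2 points).
  x = 10: rhs = 10, matching y values: none (0 points).
  x = 11: rhs = 5, matching y values: none (0 points).
  x = 12: rhs = 20, matching y values: none (0 points).
  x = 13: rhs = 15, matching y values: none (0 points).
  x = 14: rhs = 19, matching y values: none (0 points).
  x = 15: rhs = 15, matching y values: none (0 points).
  x = 16: rhs = 9, matching y values: 3, 20 (2 points).
  x = 17: rhs = 7, matching y values: none (0 points).
  x = 18: rhs = 15, matching y values: none (0 points).
  x = 19: rhs = 16, matching y values: 4, 19 (2 points).
  x = 20: rhs = 16, matching y values: 4, 19 (2 points).
  x = 21: rhs = 21, matching y values: none (0 points).
  x = 22: rhs = 14, matching y values: none (0 points).
Total affine count: 20.
Full point count |E(F_23)| = 20 + 1 = 21.
Hasse bound: |21 − (23+1)| = |-3| = 3 ≤ 2√23 ≈ 9.5917 ✓.


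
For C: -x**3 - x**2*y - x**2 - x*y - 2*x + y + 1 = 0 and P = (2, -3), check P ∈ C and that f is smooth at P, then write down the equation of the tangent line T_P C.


Tangent line at P: -3*x - 5*y - 9 = 0.

Step 1: f(2, -3) = 0, so P lies on C.
Step 2: partial derivatives
  f_x(x, y) = -3*x**2 - 2*x*y - 2*x - y - 2, f_y(x, y) = -x**2 - x + 1.
  f_x(P) = -3, f_y(P) = -5 (gradient nonzero, so P is smooth).
Step 3: tangent line at P: -3·(x − 2) + -5·(y − -3) = 0.
Expanding: -3*x - 5*y - 9 = 0.


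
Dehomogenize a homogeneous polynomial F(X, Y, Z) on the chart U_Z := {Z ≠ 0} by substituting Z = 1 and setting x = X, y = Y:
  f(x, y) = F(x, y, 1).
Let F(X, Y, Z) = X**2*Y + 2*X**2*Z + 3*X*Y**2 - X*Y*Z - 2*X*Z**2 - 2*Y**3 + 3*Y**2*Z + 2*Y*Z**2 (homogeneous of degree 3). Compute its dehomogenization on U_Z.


f(x, y) = x**2*y + 2*x**2 + 3*x*y**2 - x*y - 2*x - 2*y**3 + 3*y**2 + 2*y

On U_Z we set Z = 1. Each monomial c·X^i·Y^j·Z^k in F becomes c·x^i·y^j·1^k = c·x^i·y^j.
Substituting Z = 1: F(X, Y, 1) = x**2*y + 2*x**2 + 3*x*y**2 - x*y - 2*x - 2*y**3 + 3*y**2 + 2*y.
Note: deg(f) ≤ deg(F) = 3; strict inequality happens when F is divisible by Z (lost terms).


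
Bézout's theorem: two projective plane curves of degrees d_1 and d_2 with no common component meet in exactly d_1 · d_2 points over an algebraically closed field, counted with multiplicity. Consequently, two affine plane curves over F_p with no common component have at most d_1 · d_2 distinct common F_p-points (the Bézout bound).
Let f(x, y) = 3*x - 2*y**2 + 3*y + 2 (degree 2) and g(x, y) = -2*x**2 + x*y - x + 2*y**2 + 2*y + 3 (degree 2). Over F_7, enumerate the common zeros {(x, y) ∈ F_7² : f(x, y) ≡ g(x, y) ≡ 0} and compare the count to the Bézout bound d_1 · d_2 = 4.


Common zeros: ∅; count = 0; Bézout bound = 4.

deg(f) = 2, deg(g) = 2, so Bézout bound = 4.
Scan x ∈ F_7. For each x, list the y ∈ F_7 with f(x, y) ≡ 0 and those with g(x, y) ≡ 0 (mod 7); the common zeros in that column are the intersection.
  x = 0: f ≡ 0 at y ∈ {2, 3}; g ≡ 0 at y ∈ {1, 5}; common: ∅.
  x = 1: f ≡ 0 at y ∈ {6}; g ≡ 0 at y ∈ {0, 2}; common: ∅.
  x = 2: f ≡ 0 at y ∈ ∅; g ≡ 0 at y ∈ {0, 5}; common: ∅.
  x = 3: f ≡ 0 at y ∈ ∅; g ≡ 0 at y ∈ {2, 6}; common: ∅.
  x = 4: f ≡ 0 at y ∈ {0, 5}; g ≡ 0 at y ∈ ∅; common: ∅.
  x = 5: f ≡ 0 at y ∈ ∅; g ≡ 0 at y ∈ ∅; common: ∅.
  x = 6: f ≡ 0 at y ∈ {1, 4}; g ≡ 0 at y ∈ ∅; common: ∅.
Collecting: common zeros = ∅, so the count is 0.
Comparison with the Bézout bound: 0 ≤ 4 = deg(f)·deg(g), as expected for curves with no common component (the affine F_7-count falls short of the bound because intersections may lie at infinity, over extension fields, or carry multiplicity).
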